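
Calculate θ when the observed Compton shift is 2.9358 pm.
102.12°

From the Compton formula Δλ = λ_C(1 - cos θ), we can solve for θ:

cos θ = 1 - Δλ/λ_C

Given:
- Δλ = 2.9358 pm
- λ_C = h/(m_e·c) ≈ 2.42631024 pm

cos θ = 1 - 2.9358/2.42631024
cos θ = 1 - 1.209985
cos θ = -0.209985

θ = arccos(-0.209985)
θ = 102.12°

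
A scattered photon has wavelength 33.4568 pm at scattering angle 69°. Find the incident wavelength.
31.9000 pm

From λ' = λ + Δλ, we have λ = λ' - Δλ

First calculate the Compton shift:
Δλ = λ_C(1 - cos θ)
Δλ = 2.4263 × (1 - cos(69°))
Δλ = 2.4263 × 0.6416
Δλ = 1.5568 pm

Initial wavelength:
λ = λ' - Δλ
λ = 33.4568 - 1.5568
λ = 31.9000 pm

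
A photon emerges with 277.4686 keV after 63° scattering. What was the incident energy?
394.3999 keV

Convert final energy to wavelength (hc ≈ 1239.842 keV·pm):
λ' = hc/E' = 1239.842 / 277.4686 = 4.4684 pm

Calculate the Compton shift:
Δλ = λ_C(1 - cos(63°))
Δλ = 2.4263 × (1 - cos(63°))
Δλ = 1.3248 pm

Initial wavelength:
λ = λ' - Δλ = 4.4684 - 1.3248 = 3.1436 pm

Initial energy:
E = hc/λ = 1239.842 / 3.1436 = 394.3999 keV

(Intermediate values are shown rounded; full precision is carried through to the final answer.)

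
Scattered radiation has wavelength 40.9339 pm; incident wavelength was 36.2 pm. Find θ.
162.00°

First find the wavelength shift:
Δλ = λ' - λ = 40.9339 - 36.2 = 4.7339 pm

Using Δλ = λ_C(1 - cos θ), with λ_C = h/(m_e·c) ≈ 2.42631024 pm:
cos θ = 1 - Δλ/λ_C
cos θ = 1 - 4.7339/2.42631024
cos θ = -0.951070

θ = arccos(-0.951070)
θ = 162.00°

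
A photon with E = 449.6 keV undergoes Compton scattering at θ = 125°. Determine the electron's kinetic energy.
261.0492 keV

By energy conservation: K_e = E_initial - E_final

First find the scattered photon energy:
Initial wavelength: λ = hc/E = 2.7577 pm
Compton shift: Δλ = λ_C(1 - cos(125°)) = 3.8180 pm
Final wavelength: λ' = 2.7577 + 3.8180 = 6.5756 pm
Final photon energy: E' = hc/λ' = 188.5508 keV

Electron kinetic energy:
K_e = E - E' = 449.6000 - 188.5508 = 261.0492 keV

(Intermediate values are shown rounded; full precision is carried through to the final answer.)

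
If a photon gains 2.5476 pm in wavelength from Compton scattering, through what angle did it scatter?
92.87°

From the Compton formula Δλ = λ_C(1 - cos θ), we can solve for θ:

cos θ = 1 - Δλ/λ_C

Given:
- Δλ = 2.5476 pm
- λ_C = h/(m_e·c) ≈ 2.42631024 pm

cos θ = 1 - 2.5476/2.42631024
cos θ = 1 - 1.049989
cos θ = -0.049989

θ = arccos(-0.049989)
θ = 92.87°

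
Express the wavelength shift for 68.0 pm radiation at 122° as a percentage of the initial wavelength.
5.4589%

Calculate the Compton shift:
Δλ = λ_C(1 - cos(122°))
Δλ = 2.4263 × (1 - cos(122°))
Δλ = 2.4263 × 1.5299
Δλ = 3.7121 pm

Percentage change:
(Δλ/λ₀) × 100 = (3.7121/68.0) × 100
= 5.4589%

(Intermediate values are shown rounded; full precision is carried through to the final answer.)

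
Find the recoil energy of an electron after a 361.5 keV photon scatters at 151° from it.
206.0948 keV

By energy conservation: K_e = E_initial - E_final

First find the scattered photon energy:
Initial wavelength: λ = hc/E = 3.4297 pm
Compton shift: Δλ = λ_C(1 - cos(151°)) = 4.5484 pm
Final wavelength: λ' = 3.4297 + 4.5484 = 7.9781 pm
Final photon energy: E' = hc/λ' = 155.4052 keV

Electron kinetic energy:
K_e = E - E' = 361.5000 - 155.4052 = 206.0948 keV

(Intermediate values are shown rounded; full precision is carried through to the final answer.)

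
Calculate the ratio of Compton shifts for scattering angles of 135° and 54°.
135° produces the larger shift by a factor of 4.141

Calculate both shifts using Δλ = λ_C(1 - cos θ):

For θ₁ = 54°:
Δλ₁ = 2.4263 × (1 - cos(54°))
Δλ₁ = 2.4263 × 0.4122
Δλ₁ = 1.0002 pm

For θ₂ = 135°:
Δλ₂ = 2.4263 × (1 - cos(135°))
Δλ₂ = 2.4263 × 1.7071
Δλ₂ = 4.1420 pm

The 135° angle produces the larger shift.
Ratio: 4.1420/1.0002 = 4.141

(Intermediate values are shown rounded; full precision is carried through to the final answer.)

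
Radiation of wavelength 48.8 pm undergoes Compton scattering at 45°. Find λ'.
49.5106 pm

Using the Compton formula: λ' = λ + λ_C(1 − cos θ)

For θ = 45°, cos θ = √2/2 (exact) ≈ 0.7071, so:
1 − cos 45° = 1 − (√2/2) ≈ 0.2929

Δλ = λ_C × 0.2929 = 2.4263 × 0.2929 = 0.7106 pm

λ' = 48.8 + 0.7106 = 49.5106 pm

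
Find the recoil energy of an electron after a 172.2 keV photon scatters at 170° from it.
69.0154 keV

By energy conservation: K_e = E_initial - E_final

First find the scattered photon energy:
Initial wavelength: λ = hc/E = 7.2000 pm
Compton shift: Δλ = λ_C(1 - cos(170°)) = 4.8158 pm
Final wavelength: λ' = 7.2000 + 4.8158 = 12.0158 pm
Final photon energy: E' = hc/λ' = 103.1846 keV

Electron kinetic energy:
K_e = E - E' = 172.2000 - 103.1846 = 69.0154 keV

(Intermediate values are shown rounded; full precision is carried through to the final answer.)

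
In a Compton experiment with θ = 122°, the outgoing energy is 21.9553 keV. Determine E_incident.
23.5000 keV

Convert final energy to wavelength (hc ≈ 1239.842 keV·pm):
λ' = hc/E' = 1239.842 / 21.9553 = 56.4712 pm

Calculate the Compton shift:
Δλ = λ_C(1 - cos(122°))
Δλ = 2.4263 × (1 - cos(122°))
Δλ = 3.7121 pm

Initial wavelength:
λ = λ' - Δλ = 56.4712 - 3.7121 = 52.7591 pm

Initial energy:
E = hc/λ = 1239.842 / 52.7591 = 23.5000 keV

(Intermediate values are shown rounded; full precision is carried through to the final answer.)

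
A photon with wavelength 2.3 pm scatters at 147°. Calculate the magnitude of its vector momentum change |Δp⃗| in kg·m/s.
3.7411e-22 kg·m/s

Photon momentum magnitude is p = h/λ.

Initial momentum:
p₀ = h/λ = 6.6261e-34/2.3000e-12 = 2.8809e-22 kg·m/s

After scattering:
λ' = λ + Δλ = 2.3 + 4.4612 = 6.7612 pm
p' = h/λ' = 6.6261e-34/6.7612e-12 = 9.8002e-23 kg·m/s

Momentum is a vector; the scattered photon's direction makes angle θ = 147° with the incident direction. The magnitude of the vector change Δp⃗ = p⃗₀ − p⃗' is found from the law of cosines:
|Δp⃗|² = p₀² + p'² − 2p₀p'cos θ
|Δp⃗|² = (2.8809e-22)² + (9.8002e-23)² − 2·2.8809e-22·9.8002e-23·cos(147°)
|Δp⃗| = 3.7411e-22 kg·m/s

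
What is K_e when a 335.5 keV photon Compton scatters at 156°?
186.8087 keV

By energy conservation: K_e = E_initial - E_final

First find the scattered photon energy:
Initial wavelength: λ = hc/E = 3.6955 pm
Compton shift: Δλ = λ_C(1 - cos(156°)) = 4.6429 pm
Final wavelength: λ' = 3.6955 + 4.6429 = 8.3384 pm
Final photon energy: E' = hc/λ' = 148.6913 keV

Electron kinetic energy:
K_e = E - E' = 335.5000 - 148.6913 = 186.8087 keV

(Intermediate values are shown rounded; full precision is carried through to the final answer.)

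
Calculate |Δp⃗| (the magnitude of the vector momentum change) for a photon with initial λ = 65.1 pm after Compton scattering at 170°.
1.9581e-23 kg·m/s

Photon momentum magnitude is p = h/λ.

Initial momentum:
p₀ = h/λ = 6.6261e-34/6.5100e-11 = 1.0178e-23 kg·m/s

After scattering:
λ' = λ + Δλ = 65.1 + 4.8158 = 69.9158 pm
p' = h/λ' = 6.6261e-34/6.9916e-11 = 9.4772e-24 kg·m/s

Momentum is a vector; the scattered photon's direction makes angle θ = 170° with the incident direction. The magnitude of the vector change Δp⃗ = p⃗₀ − p⃗' is found from the law of cosines:
|Δp⃗|² = p₀² + p'² − 2p₀p'cos θ
|Δp⃗|² = (1.0178e-23)² + (9.4772e-24)² − 2·1.0178e-23·9.4772e-24·cos(170°)
|Δp⃗| = 1.9581e-23 kg·m/s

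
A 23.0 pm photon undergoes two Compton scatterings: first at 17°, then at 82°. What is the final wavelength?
25.1947 pm

Apply Compton shift twice:

First scattering at θ₁ = 17°:
Δλ₁ = λ_C(1 - cos(17°))
Δλ₁ = 2.4263 × 0.0437
Δλ₁ = 0.1060 pm

After first scattering:
λ₁ = 23.0 + 0.1060 = 23.1060 pm

Second scattering at θ₂ = 82°:
Δλ₂ = λ_C(1 - cos(82°))
Δλ₂ = 2.4263 × 0.8608
Δλ₂ = 2.0886 pm

Final wavelength:
λ₂ = 23.1060 + 2.0886 = 25.1947 pm

Total shift: Δλ_total = 0.1060 + 2.0886 = 2.1947 pm

(Intermediate values are shown rounded; full precision is carried through to the final answer.)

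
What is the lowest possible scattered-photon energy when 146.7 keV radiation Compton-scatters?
93.1920 keV (at θ = 180°)

The scattered photon has minimum energy when its wavelength is maximum, i.e., when the Compton shift Δλ = λ_C(1 − cos θ) is maximum. This occurs at θ = 180° (backscattering), giving Δλ_max = 2λ_C = 4.8526 pm.

Initial wavelength: λ₀ = hc/E₀ = 8.4515 pm
Maximum final wavelength: λ'_max = λ₀ + 2λ_C = 8.4515 + 4.8526 = 13.3042 pm
Minimum final energy: E'_min = hc/λ'_max = 93.1920 keV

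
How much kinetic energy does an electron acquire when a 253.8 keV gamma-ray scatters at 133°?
115.5199 keV

By energy conservation: K_e = E_initial - E_final

First find the scattered photon energy:
Initial wavelength: λ = hc/E = 4.8851 pm
Compton shift: Δλ = λ_C(1 - cos(133°)) = 4.0810 pm
Final wavelength: λ' = 4.8851 + 4.0810 = 8.9662 pm
Final photon energy: E' = hc/λ' = 138.2801 keV

Electron kinetic energy:
K_e = E - E' = 253.8000 - 138.2801 = 115.5199 keV

(Intermediate values are shown rounded; full precision is carried through to the final answer.)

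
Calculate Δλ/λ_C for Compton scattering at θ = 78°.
0.7921 λ_C

The Compton shift formula is:
Δλ = λ_C(1 - cos θ)

Dividing both sides by λ_C:
Δλ/λ_C = 1 - cos θ

For θ = 78°:
Δλ/λ_C = 1 - cos(78°)
Δλ/λ_C = 1 - 0.2079
Δλ/λ_C = 0.7921

This means the shift is 0.7921 × λ_C = 1.9219 pm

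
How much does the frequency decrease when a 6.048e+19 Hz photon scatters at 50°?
9.001e+18 Hz (decrease)

Convert frequency to wavelength (c = 299792458 m/s):
λ₀ = c/f₀ = 299792458/6.048e+19 = 4.9568859e-12 m = 4.9569 pm

Calculate Compton shift:
Δλ = λ_C(1 - cos(50°)) = 0.8667 pm

Final wavelength:
λ' = λ₀ + Δλ = 4.9569 + 0.8667 = 5.8236 pm

Final frequency:
f' = c/λ' = 299792458/5.8235940e-12 = 5.1478942e+19 Hz

Frequency shift (decrease):
Δf = f₀ - f' = 6.048e+19 - 5.1478942e+19 = 9.001e+18 Hz

(Intermediate values are shown rounded; full precision is carried through to the final answer.)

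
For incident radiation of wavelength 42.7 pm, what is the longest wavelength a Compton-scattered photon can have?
47.5526 pm (at θ = 180°)

The Compton shift is Δλ = λ_C(1 − cos θ).

Since cos θ ranges from −1 to 1, the factor (1 − cos θ) ranges from 0 to 2; the maximum shift occurs at θ = 180° (backscattering):
Δλ_max = 2λ_C = 2 × 2.4263 pm = 4.8526 pm

Maximum scattered wavelength:
λ'_max = λ₀ + Δλ_max = 42.7 + 4.8526 = 47.5526 pm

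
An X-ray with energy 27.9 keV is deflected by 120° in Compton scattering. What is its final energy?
25.7880 keV

First convert energy to wavelength:
λ = hc/E, with hc ≈ 1239.842 keV·pm (i.e. 1239.842 eV·nm)

For E = 27.9 keV = 27900 eV:
λ = 1239.842 keV·pm / 27.9 keV
λ = 44.4388 pm

Calculate the Compton shift:
Δλ = λ_C(1 - cos(120°)) = 2.4263 × 1.5000
Δλ = 3.6395 pm

Final wavelength:
λ' = 44.4388 + 3.6395 = 48.0782 pm

Final energy:
E' = hc/λ' = 1239.842 / 48.0782 = 25.7880 keV

(Intermediate values are shown rounded; full precision is carried through to the final answer.)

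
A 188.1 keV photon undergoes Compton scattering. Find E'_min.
108.3397 keV (at θ = 180°)

The scattered photon has minimum energy when its wavelength is maximum, i.e., when the Compton shift Δλ = λ_C(1 − cos θ) is maximum. This occurs at θ = 180° (backscattering), giving Δλ_max = 2λ_C = 4.8526 pm.

Initial wavelength: λ₀ = hc/E₀ = 6.5914 pm
Maximum final wavelength: λ'_max = λ₀ + 2λ_C = 6.5914 + 4.8526 = 11.4440 pm
Minimum final energy: E'_min = hc/λ'_max = 108.3397 keV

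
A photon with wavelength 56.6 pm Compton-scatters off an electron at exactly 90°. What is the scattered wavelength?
59.0263 pm

Using the Compton formula: λ' = λ + λ_C(1 − cos θ)

For θ = 90°, cos θ = 0 (exact) = 0.0000, so:
1 − cos 90° = 1 − (0) = 1.0000

Δλ = λ_C × 1.0000 = 2.4263 × 1.0000 = 2.4263 pm

λ' = 56.6 + 2.4263 = 59.0263 pm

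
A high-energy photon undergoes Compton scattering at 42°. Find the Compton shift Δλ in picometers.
0.6232 pm

Using the Compton scattering formula:
Δλ = λ_C(1 - cos θ)

where λ_C = h/(m_e·c) ≈ 2.4263 pm is the Compton wavelength of an electron.

For θ = 42°:
cos(42°) = 0.7431
1 - cos(42°) = 0.2569

Δλ = 2.4263 × 0.2569
Δλ = 0.6232 pm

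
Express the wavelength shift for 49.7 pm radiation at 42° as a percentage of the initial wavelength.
1.2539%

Calculate the Compton shift:
Δλ = λ_C(1 - cos(42°))
Δλ = 2.4263 × (1 - cos(42°))
Δλ = 2.4263 × 0.2569
Δλ = 0.6232 pm

Percentage change:
(Δλ/λ₀) × 100 = (0.6232/49.7) × 100
= 1.2539%

(Intermediate values are shown rounded; full precision is carried through to the final answer.)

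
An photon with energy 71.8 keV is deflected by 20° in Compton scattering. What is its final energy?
71.1967 keV

First convert energy to wavelength:
λ = hc/E, with hc ≈ 1239.842 keV·pm (i.e. 1239.842 eV·nm)

For E = 71.8 keV = 71800 eV:
λ = 1239.842 keV·pm / 71.8 keV
λ = 17.2680 pm

Calculate the Compton shift:
Δλ = λ_C(1 - cos(20°)) = 2.4263 × 0.0603
Δλ = 0.1463 pm

Final wavelength:
λ' = 17.2680 + 0.1463 = 17.4143 pm

Final energy:
E' = hc/λ' = 1239.842 / 17.4143 = 71.1967 keV

(Intermediate values are shown rounded; full precision is carried through to the final answer.)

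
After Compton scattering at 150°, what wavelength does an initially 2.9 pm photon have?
7.4276 pm

Using the Compton formula: λ' = λ + λ_C(1 − cos θ)

For θ = 150°, cos θ = -√3/2 (exact) ≈ -0.8660, so:
1 − cos 150° = 1 − (-√3/2) ≈ 1.8660

Δλ = λ_C × 1.8660 = 2.4263 × 1.8660 = 4.5276 pm

λ' = 2.9 + 4.5276 = 7.4276 pm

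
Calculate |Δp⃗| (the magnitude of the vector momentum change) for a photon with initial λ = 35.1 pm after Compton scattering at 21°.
6.8652e-24 kg·m/s

Photon momentum magnitude is p = h/λ.

Initial momentum:
p₀ = h/λ = 6.6261e-34/3.5100e-11 = 1.8878e-23 kg·m/s

After scattering:
λ' = λ + Δλ = 35.1 + 0.1612 = 35.2612 pm
p' = h/λ' = 6.6261e-34/3.5261e-11 = 1.8791e-23 kg·m/s

Momentum is a vector; the scattered photon's direction makes angle θ = 21° with the incident direction. The magnitude of the vector change Δp⃗ = p⃗₀ − p⃗' is found from the law of cosines:
|Δp⃗|² = p₀² + p'² − 2p₀p'cos θ
|Δp⃗|² = (1.8878e-23)² + (1.8791e-23)² − 2·1.8878e-23·1.8791e-23·cos(21°)
|Δp⃗| = 6.8652e-24 kg·m/s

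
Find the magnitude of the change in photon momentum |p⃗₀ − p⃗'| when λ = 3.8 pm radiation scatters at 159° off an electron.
2.4880e-22 kg·m/s

Photon momentum magnitude is p = h/λ.

Initial momentum:
p₀ = h/λ = 6.6261e-34/3.8000e-12 = 1.7437e-22 kg·m/s

After scattering:
λ' = λ + Δλ = 3.8 + 4.6915 = 8.4915 pm
p' = h/λ' = 6.6261e-34/8.4915e-12 = 7.8032e-23 kg·m/s

Momentum is a vector; the scattered photon's direction makes angle θ = 159° with the incident direction. The magnitude of the vector change Δp⃗ = p⃗₀ − p⃗' is found from the law of cosines:
|Δp⃗|² = p₀² + p'² − 2p₀p'cos θ
|Δp⃗|² = (1.7437e-22)² + (7.8032e-23)² − 2·1.7437e-22·7.8032e-23·cos(159°)
|Δp⃗| = 2.4880e-22 kg·m/s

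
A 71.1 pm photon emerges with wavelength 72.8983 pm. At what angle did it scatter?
75.00°

First find the wavelength shift:
Δλ = λ' - λ = 72.8983 - 71.1 = 1.7983 pm

Using Δλ = λ_C(1 - cos θ), with λ_C = h/(m_e·c) ≈ 2.42631024 pm:
cos θ = 1 - Δλ/λ_C
cos θ = 1 - 1.7983/2.42631024
cos θ = 0.258833

θ = arccos(0.258833)
θ = 75.00°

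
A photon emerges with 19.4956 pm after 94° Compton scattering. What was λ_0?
16.9000 pm

From λ' = λ + Δλ, we have λ = λ' - Δλ

First calculate the Compton shift:
Δλ = λ_C(1 - cos θ)
Δλ = 2.4263 × (1 - cos(94°))
Δλ = 2.4263 × 1.0698
Δλ = 2.5956 pm

Initial wavelength:
λ = λ' - Δλ
λ = 19.4956 - 2.5956
λ = 16.9000 pm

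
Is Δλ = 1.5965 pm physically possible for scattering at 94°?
No, inconsistent

Calculate the expected shift for θ = 94°:

Δλ_expected = λ_C(1 - cos(94°))
Δλ_expected = 2.4263 × (1 - cos(94°))
Δλ_expected = 2.4263 × 1.0698
Δλ_expected = 2.5956 pm

Given shift: 1.5965 pm
Expected shift: 2.5956 pm
Difference: 0.9991 pm

The values do not match. The given shift corresponds to θ ≈ 70.0°, not 94°.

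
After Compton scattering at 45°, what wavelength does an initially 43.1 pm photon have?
43.8106 pm

Using the Compton formula: λ' = λ + λ_C(1 − cos θ)

For θ = 45°, cos θ = √2/2 (exact) ≈ 0.7071, so:
1 − cos 45° = 1 − (√2/2) ≈ 0.2929

Δλ = λ_C × 0.2929 = 2.4263 × 0.2929 = 0.7106 pm

λ' = 43.1 + 0.7106 = 43.8106 pm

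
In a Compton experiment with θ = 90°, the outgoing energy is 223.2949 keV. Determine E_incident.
396.6001 keV

Convert final energy to wavelength (hc ≈ 1239.842 keV·pm):
λ' = hc/E' = 1239.842 / 223.2949 = 5.5525 pm

Calculate the Compton shift:
Δλ = λ_C(1 - cos(90°))
Δλ = 2.4263 × (1 - cos(90°))
Δλ = 2.4263 pm

Initial wavelength:
λ = λ' - Δλ = 5.5525 - 2.4263 = 3.1262 pm

Initial energy:
E = hc/λ = 1239.842 / 3.1262 = 396.6001 keV

(Intermediate values are shown rounded; full precision is carried through to the final answer.)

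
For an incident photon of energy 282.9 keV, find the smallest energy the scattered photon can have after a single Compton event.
134.2512 keV (at θ = 180°)

The scattered photon has minimum energy when its wavelength is maximum, i.e., when the Compton shift Δλ = λ_C(1 − cos θ) is maximum. This occurs at θ = 180° (backscattering), giving Δλ_max = 2λ_C = 4.8526 pm.

Initial wavelength: λ₀ = hc/E₀ = 4.3826 pm
Maximum final wavelength: λ'_max = λ₀ + 2λ_C = 4.3826 + 4.8526 = 9.2352 pm
Minimum final energy: E'_min = hc/λ'_max = 134.2512 keV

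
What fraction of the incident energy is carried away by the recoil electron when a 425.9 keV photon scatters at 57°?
0.2751 (or 27.51%)

Calculate initial and final photon energies:

Initial: E₀ = 425.9 keV → λ₀ = 2.9111 pm
Compton shift: Δλ = 1.1048 pm
Final wavelength: λ' = 4.0160 pm
Final energy: E' = 308.7289 keV

Fractional energy loss:
(E₀ - E')/E₀ = (425.9000 - 308.7289)/425.9000
= 117.1711/425.9000
= 0.2751
= 27.51%

(Intermediate values are shown rounded; full precision is carried through to the final answer.)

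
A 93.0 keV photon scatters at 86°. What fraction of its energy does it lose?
0.1448 (or 14.48%)

Calculate initial and final photon energies:

Initial: E₀ = 93.0 keV → λ₀ = 13.3316 pm
Compton shift: Δλ = 2.2571 pm
Final wavelength: λ' = 15.5887 pm
Final energy: E' = 79.5347 keV

Fractional energy loss:
(E₀ - E')/E₀ = (93.0000 - 79.5347)/93.0000
= 13.4653/93.0000
= 0.1448
= 14.48%

(Intermediate values are shown rounded; full precision is carried through to the final answer.)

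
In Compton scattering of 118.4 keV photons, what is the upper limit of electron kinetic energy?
37.4929 keV

Maximum energy transfer occurs at θ = 180° (backscattering).

Initial photon: E₀ = 118.4 keV → λ₀ = 10.4716 pm

Maximum Compton shift (at 180°):
Δλ_max = 2λ_C = 2 × 2.4263 = 4.8526 pm

Final wavelength:
λ' = 10.4716 + 4.8526 = 15.3243 pm

Minimum photon energy (maximum energy to electron):
E'_min = hc/λ' = 80.9071 keV

Maximum electron kinetic energy:
K_max = E₀ - E'_min = 118.4000 - 80.9071 = 37.4929 keV

(Intermediate values are shown rounded; full precision is carried through to the final answer.)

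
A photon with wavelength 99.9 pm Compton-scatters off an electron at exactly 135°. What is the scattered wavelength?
104.0420 pm

Using the Compton formula: λ' = λ + λ_C(1 − cos θ)

For θ = 135°, cos θ = -√2/2 (exact) ≈ -0.7071, so:
1 − cos 135° = 1 − (-√2/2) ≈ 1.7071

Δλ = λ_C × 1.7071 = 2.4263 × 1.7071 = 4.1420 pm

λ' = 99.9 + 4.1420 = 104.0420 pm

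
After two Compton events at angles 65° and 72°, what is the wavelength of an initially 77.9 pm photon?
80.9774 pm

Apply Compton shift twice:

First scattering at θ₁ = 65°:
Δλ₁ = λ_C(1 - cos(65°))
Δλ₁ = 2.4263 × 0.5774
Δλ₁ = 1.4009 pm

After first scattering:
λ₁ = 77.9 + 1.4009 = 79.3009 pm

Second scattering at θ₂ = 72°:
Δλ₂ = λ_C(1 - cos(72°))
Δλ₂ = 2.4263 × 0.6910
Δλ₂ = 1.6765 pm

Final wavelength:
λ₂ = 79.3009 + 1.6765 = 80.9774 pm

Total shift: Δλ_total = 1.4009 + 1.6765 = 3.0774 pm

(Intermediate values are shown rounded; full precision is carried through to the final answer.)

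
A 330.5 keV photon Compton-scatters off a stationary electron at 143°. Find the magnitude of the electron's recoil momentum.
2.4678e-22 kg·m/s

The electron is initially at rest, so by conservation of momentum:
p⃗_e = p⃗₀ − p⃗'  (incident photon momentum minus scattered photon momentum)

Photon momentum magnitudes (p = h/λ = E/c):
λ₀ = hc/E₀ = 3.7514 pm → p₀ = h/λ₀ = 1.7663e-22 kg·m/s
Δλ = λ_C(1 − cos 143°) = 4.3640 pm
λ' = 8.1155 pm → p' = h/λ' = 8.1647e-23 kg·m/s

The scattered photon makes angle θ = 143° with the incident direction, so by the law of cosines:
|p⃗_e|² = p₀² + p'² − 2p₀p'cos θ
|p⃗_e|² = (1.7663e-22)² + (8.1647e-23)² − 2·1.7663e-22·8.1647e-23·cos(143°)
|p⃗_e| = 2.4678e-22 kg·m/s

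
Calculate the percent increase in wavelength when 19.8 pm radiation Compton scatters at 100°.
14.3820%

Calculate the Compton shift:
Δλ = λ_C(1 - cos(100°))
Δλ = 2.4263 × (1 - cos(100°))
Δλ = 2.4263 × 1.1736
Δλ = 2.8476 pm

Percentage change:
(Δλ/λ₀) × 100 = (2.8476/19.8) × 100
= 14.3820%

(Intermediate values are shown rounded; full precision is carried through to the final answer.)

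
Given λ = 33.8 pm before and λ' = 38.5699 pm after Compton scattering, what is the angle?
165.00°

First find the wavelength shift:
Δλ = λ' - λ = 38.5699 - 33.8 = 4.7699 pm

Using Δλ = λ_C(1 - cos θ), with λ_C = h/(m_e·c) ≈ 2.42631024 pm:
cos θ = 1 - Δλ/λ_C
cos θ = 1 - 4.7699/2.42631024
cos θ = -0.965907

θ = arccos(-0.965907)
θ = 165.00°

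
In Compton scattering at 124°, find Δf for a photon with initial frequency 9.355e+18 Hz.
9.878e+17 Hz (decrease)

Convert frequency to wavelength (c = 299792458 m/s):
λ₀ = c/f₀ = 299792458/9.355e+18 = 3.2046227e-11 m = 32.0462 pm

Calculate Compton shift:
Δλ = λ_C(1 - cos(124°)) = 3.7831 pm

Final wavelength:
λ' = λ₀ + Δλ = 32.0462 + 3.7831 = 35.8293 pm

Final frequency:
f' = c/λ' = 299792458/3.5829313e-11 = 8.3672399e+18 Hz

Frequency shift (decrease):
Δf = f₀ - f' = 9.355e+18 - 8.3672399e+18 = 9.878e+17 Hz

(Intermediate values are shown rounded; full precision is carried through to the final answer.)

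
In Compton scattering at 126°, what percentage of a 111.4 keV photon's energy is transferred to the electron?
0.2571 (or 25.71%)

Calculate initial and final photon energies:

Initial: E₀ = 111.4 keV → λ₀ = 11.1296 pm
Compton shift: Δλ = 3.8525 pm
Final wavelength: λ' = 14.9821 pm
Final energy: E' = 82.7549 keV

Fractional energy loss:
(E₀ - E')/E₀ = (111.4000 - 82.7549)/111.4000
= 28.6451/111.4000
= 0.2571
= 25.71%

(Intermediate values are shown rounded; full precision is carried through to the final answer.)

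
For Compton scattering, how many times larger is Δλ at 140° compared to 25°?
140° produces the larger shift by a factor of 18.849

Calculate both shifts using Δλ = λ_C(1 - cos θ):

For θ₁ = 25°:
Δλ₁ = 2.4263 × (1 - cos(25°))
Δλ₁ = 2.4263 × 0.0937
Δλ₁ = 0.2273 pm

For θ₂ = 140°:
Δλ₂ = 2.4263 × (1 - cos(140°))
Δλ₂ = 2.4263 × 1.7660
Δλ₂ = 4.2850 pm

The 140° angle produces the larger shift.
Ratio: 4.2850/0.2273 = 18.849

(Intermediate values are shown rounded; full precision is carried through to the final answer.)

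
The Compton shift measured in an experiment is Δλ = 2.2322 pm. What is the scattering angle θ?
85.41°

From the Compton formula Δλ = λ_C(1 - cos θ), we can solve for θ:

cos θ = 1 - Δλ/λ_C

Given:
- Δλ = 2.2322 pm
- λ_C = h/(m_e·c) ≈ 2.42631024 pm

cos θ = 1 - 2.2322/2.42631024
cos θ = 1 - 0.919998
cos θ = 0.080002

θ = arccos(0.080002)
θ = 85.41°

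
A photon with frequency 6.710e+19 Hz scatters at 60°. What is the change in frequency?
1.433e+19 Hz (decrease)

Convert frequency to wavelength (c = 299792458 m/s):
λ₀ = c/f₀ = 299792458/6.710e+19 = 4.4678459e-12 m = 4.4678 pm

Calculate Compton shift:
Δλ = λ_C(1 - cos(60°)) = 1.2132 pm

Final wavelength:
λ' = λ₀ + Δλ = 4.4678 + 1.2132 = 5.6810 pm

Final frequency:
f' = c/λ' = 299792458/5.6810010e-12 = 5.2771062e+19 Hz

Frequency shift (decrease):
Δf = f₀ - f' = 6.710e+19 - 5.2771062e+19 = 1.433e+19 Hz

(Intermediate values are shown rounded; full precision is carried through to the final answer.)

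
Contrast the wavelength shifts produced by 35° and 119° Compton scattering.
119° produces the larger shift by a factor of 8.210

Calculate both shifts using Δλ = λ_C(1 - cos θ):

For θ₁ = 35°:
Δλ₁ = 2.4263 × (1 - cos(35°))
Δλ₁ = 2.4263 × 0.1808
Δλ₁ = 0.4388 pm

For θ₂ = 119°:
Δλ₂ = 2.4263 × (1 - cos(119°))
Δλ₂ = 2.4263 × 1.4848
Δλ₂ = 3.6026 pm

The 119° angle produces the larger shift.
Ratio: 3.6026/0.4388 = 8.210

(Intermediate values are shown rounded; full precision is carried through to the final answer.)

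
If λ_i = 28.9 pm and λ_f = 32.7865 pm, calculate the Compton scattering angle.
127.00°

First find the wavelength shift:
Δλ = λ' - λ = 32.7865 - 28.9 = 3.8865 pm

Using Δλ = λ_C(1 - cos θ), with λ_C = h/(m_e·c) ≈ 2.42631024 pm:
cos θ = 1 - Δλ/λ_C
cos θ = 1 - 3.8865/2.42631024
cos θ = -0.601815

θ = arccos(-0.601815)
θ = 127.00°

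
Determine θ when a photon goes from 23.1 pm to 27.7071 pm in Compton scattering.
154.00°

First find the wavelength shift:
Δλ = λ' - λ = 27.7071 - 23.1 = 4.6071 pm

Using Δλ = λ_C(1 - cos θ), with λ_C = h/(m_e·c) ≈ 2.42631024 pm:
cos θ = 1 - Δλ/λ_C
cos θ = 1 - 4.6071/2.42631024
cos θ = -0.898809

θ = arccos(-0.898809)
θ = 154.00°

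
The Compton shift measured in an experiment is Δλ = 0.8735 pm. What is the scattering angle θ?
50.21°

From the Compton formula Δλ = λ_C(1 - cos θ), we can solve for θ:

cos θ = 1 - Δλ/λ_C

Given:
- Δλ = 0.8735 pm
- λ_C = h/(m_e·c) ≈ 2.42631024 pm

cos θ = 1 - 0.8735/2.42631024
cos θ = 1 - 0.360012
cos θ = 0.639988

θ = arccos(0.639988)
θ = 50.21°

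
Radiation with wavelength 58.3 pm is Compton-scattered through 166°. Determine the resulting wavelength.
63.0805 pm

Using the Compton scattering formula:
λ' = λ + Δλ = λ + λ_C(1 - cos θ)

Given:
- Initial wavelength λ = 58.3 pm
- Scattering angle θ = 166°
- Compton wavelength λ_C ≈ 2.4263 pm

Calculate the shift:
Δλ = 2.4263 × (1 - cos(166°))
Δλ = 2.4263 × 1.9703
Δλ = 4.7805 pm

Final wavelength:
λ' = 58.3 + 4.7805 = 63.0805 pm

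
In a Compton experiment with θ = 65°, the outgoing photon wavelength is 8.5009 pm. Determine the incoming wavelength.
7.1000 pm

From λ' = λ + Δλ, we have λ = λ' - Δλ

First calculate the Compton shift:
Δλ = λ_C(1 - cos θ)
Δλ = 2.4263 × (1 - cos(65°))
Δλ = 2.4263 × 0.5774
Δλ = 1.4009 pm

Initial wavelength:
λ = λ' - Δλ
λ = 8.5009 - 1.4009
λ = 7.1000 pm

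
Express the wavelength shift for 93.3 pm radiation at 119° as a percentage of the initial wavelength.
3.8613%

Calculate the Compton shift:
Δλ = λ_C(1 - cos(119°))
Δλ = 2.4263 × (1 - cos(119°))
Δλ = 2.4263 × 1.4848
Δλ = 3.6026 pm

Percentage change:
(Δλ/λ₀) × 100 = (3.6026/93.3) × 100
= 3.8613%

(Intermediate values are shown rounded; full precision is carried through to the final answer.)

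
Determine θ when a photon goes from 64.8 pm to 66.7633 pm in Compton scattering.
79.00°

First find the wavelength shift:
Δλ = λ' - λ = 66.7633 - 64.8 = 1.9633 pm

Using Δλ = λ_C(1 - cos θ), with λ_C = h/(m_e·c) ≈ 2.42631024 pm:
cos θ = 1 - Δλ/λ_C
cos θ = 1 - 1.9633/2.42631024
cos θ = 0.190829

θ = arccos(0.190829)
θ = 79.00°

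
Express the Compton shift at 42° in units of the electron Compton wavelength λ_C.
0.2569 λ_C

The Compton shift formula is:
Δλ = λ_C(1 - cos θ)

Dividing both sides by λ_C:
Δλ/λ_C = 1 - cos θ

For θ = 42°:
Δλ/λ_C = 1 - cos(42°)
Δλ/λ_C = 1 - 0.7431
Δλ/λ_C = 0.2569

This means the shift is 0.2569 × λ_C = 0.6232 pm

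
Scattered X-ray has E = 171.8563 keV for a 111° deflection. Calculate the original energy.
316.4001 keV

Convert final energy to wavelength (hc ≈ 1239.842 keV·pm):
λ' = hc/E' = 1239.842 / 171.8563 = 7.2144 pm

Calculate the Compton shift:
Δλ = λ_C(1 - cos(111°))
Δλ = 2.4263 × (1 - cos(111°))
Δλ = 3.2958 pm

Initial wavelength:
λ = λ' - Δλ = 7.2144 - 3.2958 = 3.9186 pm

Initial energy:
E = hc/λ = 1239.842 / 3.9186 = 316.4001 keV

(Intermediate values are shown rounded; full precision is carried through to the final answer.)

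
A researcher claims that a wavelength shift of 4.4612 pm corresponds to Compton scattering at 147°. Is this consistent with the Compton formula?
Yes, consistent

Calculate the expected shift for θ = 147°:

Δλ_expected = λ_C(1 - cos(147°))
Δλ_expected = 2.4263 × (1 - cos(147°))
Δλ_expected = 2.4263 × 1.8387
Δλ_expected = 4.4612 pm

Given shift: 4.4612 pm
Expected shift: 4.4612 pm
Difference: 0.0000 pm

The values match. This is consistent with Compton scattering at the stated angle.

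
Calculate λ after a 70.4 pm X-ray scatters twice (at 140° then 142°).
79.0232 pm

Apply Compton shift twice:

First scattering at θ₁ = 140°:
Δλ₁ = λ_C(1 - cos(140°))
Δλ₁ = 2.4263 × 1.7660
Δλ₁ = 4.2850 pm

After first scattering:
λ₁ = 70.4 + 4.2850 = 74.6850 pm

Second scattering at θ₂ = 142°:
Δλ₂ = λ_C(1 - cos(142°))
Δλ₂ = 2.4263 × 1.7880
Δλ₂ = 4.3383 pm

Final wavelength:
λ₂ = 74.6850 + 4.3383 = 79.0232 pm

Total shift: Δλ_total = 4.2850 + 4.3383 = 8.6232 pm

(Intermediate values are shown rounded; full precision is carried through to the final answer.)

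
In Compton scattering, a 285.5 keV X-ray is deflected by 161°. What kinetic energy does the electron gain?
148.6994 keV

By energy conservation: K_e = E_initial - E_final

First find the scattered photon energy:
Initial wavelength: λ = hc/E = 4.3427 pm
Compton shift: Δλ = λ_C(1 - cos(161°)) = 4.7204 pm
Final wavelength: λ' = 4.3427 + 4.7204 = 9.0631 pm
Final photon energy: E' = hc/λ' = 136.8006 keV

Electron kinetic energy:
K_e = E - E' = 285.5000 - 136.8006 = 148.6994 keV

(Intermediate values are shown rounded; full precision is carried through to the final answer.)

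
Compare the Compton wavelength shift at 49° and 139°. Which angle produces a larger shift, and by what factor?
139° produces the larger shift by a factor of 5.102

Calculate both shifts using Δλ = λ_C(1 - cos θ):

For θ₁ = 49°:
Δλ₁ = 2.4263 × (1 - cos(49°))
Δλ₁ = 2.4263 × 0.3439
Δλ₁ = 0.8345 pm

For θ₂ = 139°:
Δλ₂ = 2.4263 × (1 - cos(139°))
Δλ₂ = 2.4263 × 1.7547
Δλ₂ = 4.2575 pm

The 139° angle produces the larger shift.
Ratio: 4.2575/0.8345 = 5.102

(Intermediate values are shown rounded; full precision is carried through to the final answer.)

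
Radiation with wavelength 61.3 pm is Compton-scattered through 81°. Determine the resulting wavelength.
63.3468 pm

Using the Compton scattering formula:
λ' = λ + Δλ = λ + λ_C(1 - cos θ)

Given:
- Initial wavelength λ = 61.3 pm
- Scattering angle θ = 81°
- Compton wavelength λ_C ≈ 2.4263 pm

Calculate the shift:
Δλ = 2.4263 × (1 - cos(81°))
Δλ = 2.4263 × 0.8436
Δλ = 2.0468 pm

Final wavelength:
λ' = 61.3 + 2.0468 = 63.3468 pm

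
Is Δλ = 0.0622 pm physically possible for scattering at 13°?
Yes, consistent

Calculate the expected shift for θ = 13°:

Δλ_expected = λ_C(1 - cos(13°))
Δλ_expected = 2.4263 × (1 - cos(13°))
Δλ_expected = 2.4263 × 0.0256
Δλ_expected = 0.0622 pm

Given shift: 0.0622 pm
Expected shift: 0.0622 pm
Difference: 0.0000 pm

The values match. This is consistent with Compton scattering at the stated angle.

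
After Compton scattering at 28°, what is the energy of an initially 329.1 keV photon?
306.0298 keV

First convert energy to wavelength:
λ = hc/E, with hc ≈ 1239.842 keV·pm (i.e. 1239.842 eV·nm)

For E = 329.1 keV = 329100 eV:
λ = 1239.842 keV·pm / 329.1 keV
λ = 3.7674 pm

Calculate the Compton shift:
Δλ = λ_C(1 - cos(28°)) = 2.4263 × 0.1171
Δλ = 0.2840 pm

Final wavelength:
λ' = 3.7674 + 0.2840 = 4.0514 pm

Final energy:
E' = hc/λ' = 1239.842 / 4.0514 = 306.0298 keV

(Intermediate values are shown rounded; full precision is carried through to the final answer.)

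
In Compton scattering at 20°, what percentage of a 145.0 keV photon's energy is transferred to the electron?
0.0168 (or 1.68%)

Calculate initial and final photon energies:

Initial: E₀ = 145.0 keV → λ₀ = 8.5506 pm
Compton shift: Δλ = 0.1463 pm
Final wavelength: λ' = 8.6970 pm
Final energy: E' = 142.5604 keV

Fractional energy loss:
(E₀ - E')/E₀ = (145.0000 - 142.5604)/145.0000
= 2.4396/145.0000
= 0.0168
= 1.68%

(Intermediate values are shown rounded; full precision is carried through to the final answer.)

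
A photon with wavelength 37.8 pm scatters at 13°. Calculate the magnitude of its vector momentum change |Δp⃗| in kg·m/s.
3.9656e-24 kg·m/s

Photon momentum magnitude is p = h/λ.

Initial momentum:
p₀ = h/λ = 6.6261e-34/3.7800e-11 = 1.7529e-23 kg·m/s

After scattering:
λ' = λ + Δλ = 37.8 + 0.0622 = 37.8622 pm
p' = h/λ' = 6.6261e-34/3.7862e-11 = 1.7500e-23 kg·m/s

Momentum is a vector; the scattered photon's direction makes angle θ = 13° with the incident direction. The magnitude of the vector change Δp⃗ = p⃗₀ − p⃗' is found from the law of cosines:
|Δp⃗|² = p₀² + p'² − 2p₀p'cos θ
|Δp⃗|² = (1.7529e-23)² + (1.7500e-23)² − 2·1.7529e-23·1.7500e-23·cos(13°)
|Δp⃗| = 3.9656e-24 kg·m/s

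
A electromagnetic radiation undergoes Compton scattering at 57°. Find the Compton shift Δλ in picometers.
1.1048 pm

Using the Compton scattering formula:
Δλ = λ_C(1 - cos θ)

where λ_C = h/(m_e·c) ≈ 2.4263 pm is the Compton wavelength of an electron.

For θ = 57°:
cos(57°) = 0.5446
1 - cos(57°) = 0.4554

Δλ = 2.4263 × 0.4554
Δλ = 1.1048 pm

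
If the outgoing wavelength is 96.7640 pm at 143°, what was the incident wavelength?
92.4000 pm

From λ' = λ + Δλ, we have λ = λ' - Δλ

First calculate the Compton shift:
Δλ = λ_C(1 - cos θ)
Δλ = 2.4263 × (1 - cos(143°))
Δλ = 2.4263 × 1.7986
Δλ = 4.3640 pm

Initial wavelength:
λ = λ' - Δλ
λ = 96.7640 - 4.3640
λ = 92.4000 pm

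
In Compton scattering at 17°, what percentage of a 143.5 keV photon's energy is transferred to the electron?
0.0121 (or 1.21%)

Calculate initial and final photon energies:

Initial: E₀ = 143.5 keV → λ₀ = 8.6400 pm
Compton shift: Δλ = 0.1060 pm
Final wavelength: λ' = 8.7460 pm
Final energy: E' = 141.7605 keV

Fractional energy loss:
(E₀ - E')/E₀ = (143.5000 - 141.7605)/143.5000
= 1.7395/143.5000
= 0.0121
= 1.21%

(Intermediate values are shown rounded; full precision is carried through to the final answer.)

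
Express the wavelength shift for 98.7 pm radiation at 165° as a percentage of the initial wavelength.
4.8328%

Calculate the Compton shift:
Δλ = λ_C(1 - cos(165°))
Δλ = 2.4263 × (1 - cos(165°))
Δλ = 2.4263 × 1.9659
Δλ = 4.7699 pm

Percentage change:
(Δλ/λ₀) × 100 = (4.7699/98.7) × 100
= 4.8328%

(Intermediate values are shown rounded; full precision is carried through to the final answer.)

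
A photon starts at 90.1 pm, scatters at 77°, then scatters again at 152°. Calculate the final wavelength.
96.5491 pm

Apply Compton shift twice:

First scattering at θ₁ = 77°:
Δλ₁ = λ_C(1 - cos(77°))
Δλ₁ = 2.4263 × 0.7750
Δλ₁ = 1.8805 pm

After first scattering:
λ₁ = 90.1 + 1.8805 = 91.9805 pm

Second scattering at θ₂ = 152°:
Δλ₂ = λ_C(1 - cos(152°))
Δλ₂ = 2.4263 × 1.8829
Δλ₂ = 4.5686 pm

Final wavelength:
λ₂ = 91.9805 + 4.5686 = 96.5491 pm

Total shift: Δλ_total = 1.8805 + 4.5686 = 6.4491 pm

(Intermediate values are shown rounded; full precision is carried through to the final answer.)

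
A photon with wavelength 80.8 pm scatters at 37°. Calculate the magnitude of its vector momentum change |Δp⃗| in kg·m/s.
5.1887e-24 kg·m/s

Photon momentum magnitude is p = h/λ.

Initial momentum:
p₀ = h/λ = 6.6261e-34/8.0800e-11 = 8.2006e-24 kg·m/s

After scattering:
λ' = λ + Δλ = 80.8 + 0.4886 = 81.2886 pm
p' = h/λ' = 6.6261e-34/8.1289e-11 = 8.1513e-24 kg·m/s

Momentum is a vector; the scattered photon's direction makes angle θ = 37° with the incident direction. The magnitude of the vector change Δp⃗ = p⃗₀ − p⃗' is found from the law of cosines:
|Δp⃗|² = p₀² + p'² − 2p₀p'cos θ
|Δp⃗|² = (8.2006e-24)² + (8.1513e-24)² − 2·8.2006e-24·8.1513e-24·cos(37°)
|Δp⃗| = 5.1887e-24 kg·m/s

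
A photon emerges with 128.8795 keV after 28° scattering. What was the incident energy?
132.8000 keV

Convert final energy to wavelength (hc ≈ 1239.842 keV·pm):
λ' = hc/E' = 1239.842 / 128.8795 = 9.6202 pm

Calculate the Compton shift:
Δλ = λ_C(1 - cos(28°))
Δλ = 2.4263 × (1 - cos(28°))
Δλ = 0.2840 pm

Initial wavelength:
λ = λ' - Δλ = 9.6202 - 0.2840 = 9.3362 pm

Initial energy:
E = hc/λ = 1239.842 / 9.3362 = 132.8000 keV

(Intermediate values are shown rounded; full precision is carried through to the final answer.)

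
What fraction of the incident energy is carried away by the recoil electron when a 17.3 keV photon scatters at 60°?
0.0166 (or 1.66%)

Calculate initial and final photon energies:

Initial: E₀ = 17.3 keV → λ₀ = 71.6672 pm
Compton shift: Δλ = 1.2132 pm
Final wavelength: λ' = 72.8803 pm
Final energy: E' = 17.0120 keV

Fractional energy loss:
(E₀ - E')/E₀ = (17.3000 - 17.0120)/17.3000
= 0.2880/17.3000
= 0.0166
= 1.66%

(Intermediate values are shown rounded; full precision is carried through to the final answer.)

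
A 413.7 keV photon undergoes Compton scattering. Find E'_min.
157.9501 keV (at θ = 180°)

The scattered photon has minimum energy when its wavelength is maximum, i.e., when the Compton shift Δλ = λ_C(1 − cos θ) is maximum. This occurs at θ = 180° (backscattering), giving Δλ_max = 2λ_C = 4.8526 pm.

Initial wavelength: λ₀ = hc/E₀ = 2.9970 pm
Maximum final wavelength: λ'_max = λ₀ + 2λ_C = 2.9970 + 4.8526 = 7.8496 pm
Minimum final energy: E'_min = hc/λ'_max = 157.9501 keV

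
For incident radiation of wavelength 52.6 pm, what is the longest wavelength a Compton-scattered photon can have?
57.4526 pm (at θ = 180°)

The Compton shift is Δλ = λ_C(1 − cos θ).

Since cos θ ranges from −1 to 1, the factor (1 − cos θ) ranges from 0 to 2; the maximum shift occurs at θ = 180° (backscattering):
Δλ_max = 2λ_C = 2 × 2.4263 pm = 4.8526 pm

Maximum scattered wavelength:
λ'_max = λ₀ + Δλ_max = 52.6 + 4.8526 = 57.4526 pm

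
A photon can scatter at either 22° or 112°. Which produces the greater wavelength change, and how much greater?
112° produces the larger shift by a factor of 18.878

Calculate both shifts using Δλ = λ_C(1 - cos θ):

For θ₁ = 22°:
Δλ₁ = 2.4263 × (1 - cos(22°))
Δλ₁ = 2.4263 × 0.0728
Δλ₁ = 0.1767 pm

For θ₂ = 112°:
Δλ₂ = 2.4263 × (1 - cos(112°))
Δλ₂ = 2.4263 × 1.3746
Δλ₂ = 3.3352 pm

The 112° angle produces the larger shift.
Ratio: 3.3352/0.1767 = 18.878

(Intermediate values are shown rounded; full precision is carried through to the final answer.)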